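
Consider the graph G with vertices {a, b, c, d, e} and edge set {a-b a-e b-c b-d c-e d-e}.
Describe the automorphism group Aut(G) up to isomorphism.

The vertices split by degree into {b, e} (degree 3) and {a, c, d} (degree 2); every edge runs between the two parts, so G is the complete bipartite graph K_{2,3}. The parts have unequal sizes, so no automorphism swaps them; each part is permuted independently, giving S_3 × S_2 of order 3!·2! = 12.

S_3 × S_2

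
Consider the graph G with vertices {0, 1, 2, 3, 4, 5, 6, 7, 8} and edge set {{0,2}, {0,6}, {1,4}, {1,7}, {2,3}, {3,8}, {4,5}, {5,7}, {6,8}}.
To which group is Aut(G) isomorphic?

D_4 × D_5

G has two connected components, {0, 2, 3, 6, 8} and {1, 4, 5, 7}; each is 2-regular, so G = C_5 ⊔ C_4. The components are non-isomorphic (different sizes), so Aut(G) = Aut(C_4) × Aut(C_5) = D_4 × D_5 of order 8·10 = 80.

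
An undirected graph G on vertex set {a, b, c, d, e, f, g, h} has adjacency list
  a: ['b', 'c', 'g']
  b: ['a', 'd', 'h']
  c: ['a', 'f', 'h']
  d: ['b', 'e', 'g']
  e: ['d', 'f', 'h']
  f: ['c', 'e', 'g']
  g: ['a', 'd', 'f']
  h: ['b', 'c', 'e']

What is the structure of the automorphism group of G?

the hyperoctahedral group B_3

G is 3-regular and bipartite on 2^3 = 8 vertices with girth 4; it is the hypercube graph Q_3. The symmetry group of the 3-cube is the hyperoctahedral group B_3 = Z_2 ≀ S_3, of order 2^3·3! = 48.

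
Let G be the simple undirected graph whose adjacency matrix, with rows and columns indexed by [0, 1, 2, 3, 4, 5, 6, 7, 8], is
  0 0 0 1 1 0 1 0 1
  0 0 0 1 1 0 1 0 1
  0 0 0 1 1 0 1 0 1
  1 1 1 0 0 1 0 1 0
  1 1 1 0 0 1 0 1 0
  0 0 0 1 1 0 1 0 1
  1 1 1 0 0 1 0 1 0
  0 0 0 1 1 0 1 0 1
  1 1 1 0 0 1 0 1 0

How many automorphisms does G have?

2880

The vertices split by degree into {3, 4, 6, 8} (degree 5) and {0, 1, 2, 5, 7} (degree 4); every edge runs between the two parts, so G is the complete bipartite graph K_{4,5}. The parts have unequal sizes, so no automorphism swaps them; each part is permuted independently, giving S_5 × S_4 of order 5!·4! = 2880.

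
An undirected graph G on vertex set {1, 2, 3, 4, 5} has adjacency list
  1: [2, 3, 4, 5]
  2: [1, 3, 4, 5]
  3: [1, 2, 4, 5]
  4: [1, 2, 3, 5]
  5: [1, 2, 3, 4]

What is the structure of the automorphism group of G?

Every vertex has degree 4, so G is the complete graph K_5. Any permutation of the 5 vertices preserves K_5, so Aut(K_5) = S_5 of order 5! = 120.

the symmetric group on 5 letters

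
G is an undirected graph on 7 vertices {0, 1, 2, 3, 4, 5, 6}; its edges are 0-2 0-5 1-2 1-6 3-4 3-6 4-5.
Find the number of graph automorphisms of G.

14

Every vertex has degree 2 and the graph is connected, so G is the 7-cycle C_7. The automorphisms of the 7-cycle are exactly the symmetries of a regular 7-gon: the dihedral group D_7, |D_7| = 14.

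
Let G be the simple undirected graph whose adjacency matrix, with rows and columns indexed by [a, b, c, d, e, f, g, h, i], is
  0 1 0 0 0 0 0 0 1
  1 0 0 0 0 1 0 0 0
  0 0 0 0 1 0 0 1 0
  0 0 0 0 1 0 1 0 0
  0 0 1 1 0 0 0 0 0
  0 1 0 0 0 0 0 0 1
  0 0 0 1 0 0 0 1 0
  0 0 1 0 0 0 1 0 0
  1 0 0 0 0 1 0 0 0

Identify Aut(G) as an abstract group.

G has two connected components, {c, d, e, g, h} and {a, b, f, i}; each is 2-regular, so G = C_5 ⊔ C_4. No automorphism exchanges components of different sizes, hence Aut(G) is the direct product D_5 × D_4, order 80.

D_5 × D_4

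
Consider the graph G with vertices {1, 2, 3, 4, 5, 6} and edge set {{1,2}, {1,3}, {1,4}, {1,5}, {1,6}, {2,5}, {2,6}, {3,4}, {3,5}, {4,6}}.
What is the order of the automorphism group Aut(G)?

Vertex 1 is the unique vertex of degree 5; the remaining 5 vertices each have degree 3 and induce a cycle, so G is the wheel on 6 vertices with hub 1. With the hub fixed, the remaining symmetry is that of the rim cycle C_5, giving the dihedral group D_5.

10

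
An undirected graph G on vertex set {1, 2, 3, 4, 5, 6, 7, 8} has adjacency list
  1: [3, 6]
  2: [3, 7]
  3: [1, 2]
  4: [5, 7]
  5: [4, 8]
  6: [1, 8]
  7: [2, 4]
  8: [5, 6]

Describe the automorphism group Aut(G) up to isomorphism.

the dihedral group of order 16

G is 2-regular and connected on 8 vertices, i.e. the cycle C_8. C_8 has 8 rotations and 8 reflections, so Aut(C_8) ≅ D_8 of order 16.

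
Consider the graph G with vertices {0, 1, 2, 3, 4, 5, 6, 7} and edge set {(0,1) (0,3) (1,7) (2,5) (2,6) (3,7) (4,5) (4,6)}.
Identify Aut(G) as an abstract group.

G has two connected components, {0, 1, 3, 7} and {2, 4, 5, 6}; each is 2-regular, so G = C_4 ⊔ C_4. Aut of a disjoint union of two copies of C_4 is the wreath product D_4 ≀ Z_2, of order 2·8² = 128.

D_4 ≀ Z_2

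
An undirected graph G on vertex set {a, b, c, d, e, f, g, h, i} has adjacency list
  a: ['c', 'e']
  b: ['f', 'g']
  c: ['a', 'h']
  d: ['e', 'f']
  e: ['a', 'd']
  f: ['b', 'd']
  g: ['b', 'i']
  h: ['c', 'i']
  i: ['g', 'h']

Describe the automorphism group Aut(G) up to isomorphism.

G is 2-regular and connected on 9 vertices, i.e. the cycle C_9. C_9 has 9 rotations and 9 reflections, so Aut(C_9) ≅ D_9 of order 18.

D_9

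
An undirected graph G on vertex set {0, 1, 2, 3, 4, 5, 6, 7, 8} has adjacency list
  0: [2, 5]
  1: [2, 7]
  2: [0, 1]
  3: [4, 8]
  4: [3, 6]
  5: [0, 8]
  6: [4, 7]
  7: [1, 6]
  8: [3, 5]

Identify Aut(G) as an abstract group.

the dihedral group of order 18

Every vertex has degree 2 and the graph is connected, so G is the 9-cycle C_9. C_9 has 9 rotations and 9 reflections, so Aut(C_9) ≅ D_9 of order 18.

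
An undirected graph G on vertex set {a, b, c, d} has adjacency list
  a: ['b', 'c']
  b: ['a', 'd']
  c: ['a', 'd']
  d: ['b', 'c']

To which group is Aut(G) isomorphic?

the dihedral group of order 8

G is 2-regular and bipartite on 2^2 = 4 vertices with girth 4; it is the hypercube graph Q_2. Aut(Q_2) consists of the signed permutations of the 2 coordinate axes: 2! permutations times 2^2 sign flips, so |Aut| = 2^2·2! = 8.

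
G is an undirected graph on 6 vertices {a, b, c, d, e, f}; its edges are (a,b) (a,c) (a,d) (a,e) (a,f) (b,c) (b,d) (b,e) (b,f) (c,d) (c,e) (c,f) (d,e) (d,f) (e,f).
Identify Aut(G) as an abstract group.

S_6

All 6 vertices are pairwise adjacent: G = K_6. Any permutation of the 6 vertices preserves K_6, so Aut(K_6) = S_6 of order 6! = 720.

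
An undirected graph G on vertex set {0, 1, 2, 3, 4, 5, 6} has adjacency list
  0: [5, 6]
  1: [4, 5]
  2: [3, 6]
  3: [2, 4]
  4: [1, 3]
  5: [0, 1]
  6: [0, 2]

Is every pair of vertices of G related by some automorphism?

Yes

Every vertex has degree 2 and the graph is connected, so G is the 7-cycle C_7. The automorphisms of the 7-cycle are exactly the symmetries of a regular 7-gon: the dihedral group D_7, |D_7| = 14. This group acts transitively on the 7 vertices.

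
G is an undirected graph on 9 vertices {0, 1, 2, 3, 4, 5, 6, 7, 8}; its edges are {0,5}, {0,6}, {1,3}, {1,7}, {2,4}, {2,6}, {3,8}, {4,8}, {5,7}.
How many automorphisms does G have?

Every vertex has degree 2 and the graph is connected, so G is the 9-cycle C_9. C_9 has 9 rotations and 9 reflections, so Aut(C_9) ≅ D_9 of order 18.

18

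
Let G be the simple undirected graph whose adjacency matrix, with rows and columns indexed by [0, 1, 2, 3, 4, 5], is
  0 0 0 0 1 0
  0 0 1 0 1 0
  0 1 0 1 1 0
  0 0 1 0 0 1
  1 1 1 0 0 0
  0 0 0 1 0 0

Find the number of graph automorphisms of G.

Degrees alone do not determine every vertex (e.g. 0 and 5 both have degree 1), but their neighbour-degree multisets differ: N(0) has degrees [3] while N(5) has degrees [2]. Repeating this refinement separates all vertices, so the only automorphism is the identity.

1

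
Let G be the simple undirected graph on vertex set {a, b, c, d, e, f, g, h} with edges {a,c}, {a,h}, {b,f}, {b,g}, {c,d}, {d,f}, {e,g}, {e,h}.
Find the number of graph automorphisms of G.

16

Every vertex has degree 2 and the graph is connected, so G is the 8-cycle C_8. The automorphisms of the 8-cycle are exactly the symmetries of a regular 8-gon: the dihedral group D_8, |D_8| = 16.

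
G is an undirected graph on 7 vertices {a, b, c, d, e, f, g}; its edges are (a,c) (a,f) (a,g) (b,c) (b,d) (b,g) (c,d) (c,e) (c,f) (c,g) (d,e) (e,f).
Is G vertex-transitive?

Vertex c is the only vertex of degree 6, so every automorphism fixes it; G is not vertex-transitive.

No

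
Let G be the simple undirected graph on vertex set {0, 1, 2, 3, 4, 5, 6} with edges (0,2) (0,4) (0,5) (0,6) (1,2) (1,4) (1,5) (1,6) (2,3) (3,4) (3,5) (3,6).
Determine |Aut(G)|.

144

The vertices split by degree into {0, 1, 3} (degree 4) and {2, 4, 5, 6} (degree 3); every edge runs between the two parts, so G is the complete bipartite graph K_{3,4}. Automorphisms preserve the bipartition setwise (since the parts differ in size) and act as S_4 × S_3 within it; |Aut| = 144.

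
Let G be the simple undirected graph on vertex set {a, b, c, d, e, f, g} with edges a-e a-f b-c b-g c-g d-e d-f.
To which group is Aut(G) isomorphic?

D_3 × D_4

G has two connected components, {a, d, e, f} and {b, c, g}; each is 2-regular, so G = C_4 ⊔ C_3. The components are non-isomorphic (different sizes), so Aut(G) = Aut(C_3) × Aut(C_4) = D_3 × D_4 of order 6·8 = 48.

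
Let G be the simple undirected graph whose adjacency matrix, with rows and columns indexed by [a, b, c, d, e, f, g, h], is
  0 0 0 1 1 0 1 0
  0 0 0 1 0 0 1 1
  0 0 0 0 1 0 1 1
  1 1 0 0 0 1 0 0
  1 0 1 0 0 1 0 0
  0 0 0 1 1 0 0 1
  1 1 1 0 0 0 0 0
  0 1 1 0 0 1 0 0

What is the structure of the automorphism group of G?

G is 3-regular and bipartite on 2^3 = 8 vertices with girth 4; it is the hypercube graph Q_3. Aut(Q_3) consists of the signed permutations of the 3 coordinate axes: 3! permutations times 2^3 sign flips, so |Aut| = 2^3·3! = 48.

Z_2^3 ⋊ S_3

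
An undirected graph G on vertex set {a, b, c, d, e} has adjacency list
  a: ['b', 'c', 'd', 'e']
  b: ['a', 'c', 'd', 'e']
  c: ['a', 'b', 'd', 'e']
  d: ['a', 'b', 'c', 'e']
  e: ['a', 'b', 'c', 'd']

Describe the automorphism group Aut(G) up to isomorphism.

S_5

Every vertex has degree 4, so G is the complete graph K_5. Every bijection on the vertex set is an automorphism of K_5; hence Aut(K_5) ≅ S_5, order 120.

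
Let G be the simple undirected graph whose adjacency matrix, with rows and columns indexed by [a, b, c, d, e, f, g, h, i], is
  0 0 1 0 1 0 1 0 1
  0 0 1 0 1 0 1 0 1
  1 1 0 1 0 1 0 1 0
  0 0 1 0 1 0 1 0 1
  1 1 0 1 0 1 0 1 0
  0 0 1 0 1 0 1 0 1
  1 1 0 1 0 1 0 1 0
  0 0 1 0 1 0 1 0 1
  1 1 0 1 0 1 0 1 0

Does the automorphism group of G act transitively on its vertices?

No

Automorphisms preserve degree, but G has vertices of degree 4 and vertices of degree 5; no automorphism maps one to the other, so G is not vertex-transitive.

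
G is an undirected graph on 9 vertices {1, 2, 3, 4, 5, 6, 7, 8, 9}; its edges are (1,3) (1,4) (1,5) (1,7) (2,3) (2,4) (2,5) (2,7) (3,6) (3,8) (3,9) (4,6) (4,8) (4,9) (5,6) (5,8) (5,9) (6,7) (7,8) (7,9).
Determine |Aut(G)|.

2880

The vertices split by degree into {3, 4, 5, 7} (degree 5) and {1, 2, 6, 8, 9} (degree 4); every edge runs between the two parts, so G is the complete bipartite graph K_{4,5}. The parts have unequal sizes, so no automorphism swaps them; each part is permuted independently, giving S_5 × S_4 of order 5!·4! = 2880.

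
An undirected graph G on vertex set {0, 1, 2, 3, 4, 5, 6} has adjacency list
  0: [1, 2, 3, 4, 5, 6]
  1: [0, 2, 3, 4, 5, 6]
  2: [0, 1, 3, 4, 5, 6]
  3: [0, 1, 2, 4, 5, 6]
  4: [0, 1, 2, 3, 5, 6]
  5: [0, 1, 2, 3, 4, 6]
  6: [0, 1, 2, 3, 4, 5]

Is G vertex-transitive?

All 7 vertices are pairwise adjacent: G = K_7. Any permutation of the 7 vertices preserves K_7, so Aut(K_7) = S_7 of order 7! = 5040. This group acts transitively on the 7 vertices.

Yes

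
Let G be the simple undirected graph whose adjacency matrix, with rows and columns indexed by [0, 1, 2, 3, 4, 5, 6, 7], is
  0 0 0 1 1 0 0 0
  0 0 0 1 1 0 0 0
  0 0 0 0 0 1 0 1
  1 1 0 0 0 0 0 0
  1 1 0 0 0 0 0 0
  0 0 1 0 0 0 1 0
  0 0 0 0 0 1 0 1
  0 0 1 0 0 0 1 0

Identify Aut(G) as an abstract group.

G has two connected components, {0, 1, 3, 4} and {2, 5, 6, 7}; each is 2-regular, so G = C_4 ⊔ C_4. With two isomorphic components, Aut(G) = Aut(C_4) ≀ S_2 = (D_4 × D_4) ⋊ Z_2: permute each cycle by D_4, then optionally swap the two cycles. Order 2·(2·4)² = 128.

D_4 ≀ Z_2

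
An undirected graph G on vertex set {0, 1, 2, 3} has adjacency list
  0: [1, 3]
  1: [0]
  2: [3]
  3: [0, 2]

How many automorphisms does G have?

The degree sequence is [2, 1, 1, 2]; the two degree-1 vertices 1 and 2 are the ends of a path, so G = P_4. A path has exactly one nontrivial symmetry — reversal — giving Aut(G) of order 2.

2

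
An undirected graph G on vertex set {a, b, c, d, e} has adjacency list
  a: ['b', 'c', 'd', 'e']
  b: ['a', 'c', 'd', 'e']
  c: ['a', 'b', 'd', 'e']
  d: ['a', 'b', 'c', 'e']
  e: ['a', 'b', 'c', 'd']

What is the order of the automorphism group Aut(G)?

120

All 5 vertices are pairwise adjacent: G = K_5. Every bijection on the vertex set is an automorphism of K_5; hence Aut(K_5) ≅ S_5, order 120.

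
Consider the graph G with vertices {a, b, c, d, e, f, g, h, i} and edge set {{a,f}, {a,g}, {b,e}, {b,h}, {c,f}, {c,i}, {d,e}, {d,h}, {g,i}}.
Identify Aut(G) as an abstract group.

G has two connected components, {a, c, f, g, i} and {b, d, e, h}; each is 2-regular, so G = C_5 ⊔ C_4. No automorphism exchanges components of different sizes, hence Aut(G) is the direct product D_5 × D_4, order 80.

D_5 × D_4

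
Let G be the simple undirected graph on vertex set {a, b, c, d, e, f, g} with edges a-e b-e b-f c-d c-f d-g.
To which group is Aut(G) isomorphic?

Z_2

The degree sequence is [1, 2, 2, 2, 2, 2, 1]; the two degree-1 vertices a and g are the ends of a path, so G = P_7. The only nontrivial automorphism of a path is the end-to-end reflection, so Aut(G) ≅ Z_2.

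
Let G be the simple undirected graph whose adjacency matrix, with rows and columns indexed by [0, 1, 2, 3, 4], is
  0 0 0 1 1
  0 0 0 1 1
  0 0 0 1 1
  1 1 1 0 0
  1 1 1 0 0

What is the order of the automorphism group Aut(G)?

The vertices split by degree into {3, 4} (degree 3) and {0, 1, 2} (degree 2); every edge runs between the two parts, so G is the complete bipartite graph K_{2,3}. The parts have unequal sizes, so no automorphism swaps them; each part is permuted independently, giving S_2 × S_3 of order 2!·3! = 12.

12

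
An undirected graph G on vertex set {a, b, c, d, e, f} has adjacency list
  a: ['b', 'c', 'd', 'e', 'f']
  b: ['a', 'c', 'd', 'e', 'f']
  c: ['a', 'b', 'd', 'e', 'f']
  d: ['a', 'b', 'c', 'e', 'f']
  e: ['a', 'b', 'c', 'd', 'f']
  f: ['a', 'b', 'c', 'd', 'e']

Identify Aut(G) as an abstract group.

Every vertex has degree 5, so G is the complete graph K_6. Any permutation of the 6 vertices preserves K_6, so Aut(K_6) = S_6 of order 6! = 720.

S_6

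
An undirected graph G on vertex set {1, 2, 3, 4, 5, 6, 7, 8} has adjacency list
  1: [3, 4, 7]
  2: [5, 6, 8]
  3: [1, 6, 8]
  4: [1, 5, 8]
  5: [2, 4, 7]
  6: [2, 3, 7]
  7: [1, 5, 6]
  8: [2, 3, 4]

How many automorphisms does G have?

48

G is 3-regular and bipartite on 2^3 = 8 vertices with girth 4; it is the hypercube graph Q_3. Aut(Q_3) consists of the signed permutations of the 3 coordinate axes: 3! permutations times 2^3 sign flips, so |Aut| = 2^3·3! = 48.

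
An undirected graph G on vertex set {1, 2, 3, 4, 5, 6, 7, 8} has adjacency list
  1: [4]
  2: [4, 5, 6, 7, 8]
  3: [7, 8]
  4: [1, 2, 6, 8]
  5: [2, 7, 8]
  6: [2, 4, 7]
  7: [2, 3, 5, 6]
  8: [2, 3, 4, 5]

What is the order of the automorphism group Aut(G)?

The degree sequence is [1, 5, 2, 4, 3, 3, 4, 4]. Checking the degree-preserving permutations of the vertex set shows that none except the identity preserves every edge, so Aut(G) is trivial.

1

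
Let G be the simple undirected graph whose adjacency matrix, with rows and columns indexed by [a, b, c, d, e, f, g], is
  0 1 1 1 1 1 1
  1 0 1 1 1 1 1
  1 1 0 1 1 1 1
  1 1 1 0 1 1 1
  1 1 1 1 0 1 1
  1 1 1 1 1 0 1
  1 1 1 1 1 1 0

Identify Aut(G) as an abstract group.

the symmetric group on 7 letters

Every vertex has degree 6, so G is the complete graph K_7. Every bijection on the vertex set is an automorphism of K_7; hence Aut(K_7) ≅ S_7, order 5040.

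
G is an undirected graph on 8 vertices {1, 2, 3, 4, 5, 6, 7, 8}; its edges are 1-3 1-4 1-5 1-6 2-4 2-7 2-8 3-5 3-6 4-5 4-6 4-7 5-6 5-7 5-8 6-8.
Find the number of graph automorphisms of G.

1

The degree sequence is [4, 3, 3, 5, 6, 5, 3, 3]. Checking the degree-preserving permutations of the vertex set shows that none except the identity preserves every edge, so Aut(G) is trivial.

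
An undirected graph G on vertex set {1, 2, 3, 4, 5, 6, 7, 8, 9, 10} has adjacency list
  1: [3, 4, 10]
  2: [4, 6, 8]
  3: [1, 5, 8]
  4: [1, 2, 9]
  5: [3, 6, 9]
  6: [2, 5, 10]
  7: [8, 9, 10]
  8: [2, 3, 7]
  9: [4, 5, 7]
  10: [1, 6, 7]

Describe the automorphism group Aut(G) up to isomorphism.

G is 3-regular on 10 vertices with no triangles and no 4-cycles (girth 5): this is the Petersen graph. Viewing the Petersen graph as the Kneser graph K(5,2) — vertices are 2-subsets of {1,…,5}, edges join disjoint pairs — its automorphisms are exactly the permutations of the 5-element set, so Aut ≅ S_5 of order 120.

S_5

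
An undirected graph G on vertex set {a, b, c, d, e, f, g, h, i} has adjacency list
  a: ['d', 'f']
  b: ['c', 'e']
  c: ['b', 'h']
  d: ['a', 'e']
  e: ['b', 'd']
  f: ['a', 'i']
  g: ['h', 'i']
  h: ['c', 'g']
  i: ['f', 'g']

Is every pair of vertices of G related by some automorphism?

Yes

G is 2-regular and connected on 9 vertices, i.e. the cycle C_9. The automorphisms of the 9-cycle are exactly the symmetries of a regular 9-gon: the dihedral group D_9, |D_9| = 18. This group acts transitively on the 9 vertices.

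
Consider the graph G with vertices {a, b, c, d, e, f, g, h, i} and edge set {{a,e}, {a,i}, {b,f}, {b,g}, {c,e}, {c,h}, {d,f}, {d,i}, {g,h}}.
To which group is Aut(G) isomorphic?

the dihedral group of order 18

G is 2-regular and connected on 9 vertices, i.e. the cycle C_9. The automorphisms of the 9-cycle are exactly the symmetries of a regular 9-gon: the dihedral group D_9, |D_9| = 18.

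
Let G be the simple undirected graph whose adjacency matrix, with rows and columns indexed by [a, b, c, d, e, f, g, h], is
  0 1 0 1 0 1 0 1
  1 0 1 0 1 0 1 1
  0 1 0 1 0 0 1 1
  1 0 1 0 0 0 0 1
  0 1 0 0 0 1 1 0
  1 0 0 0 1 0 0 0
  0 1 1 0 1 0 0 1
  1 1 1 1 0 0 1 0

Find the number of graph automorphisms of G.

1

The degree sequence is [4, 5, 4, 3, 3, 2, 4, 5]. Checking the degree-preserving permutations of the vertex set shows that none except the identity preserves every edge, so Aut(G) is trivial.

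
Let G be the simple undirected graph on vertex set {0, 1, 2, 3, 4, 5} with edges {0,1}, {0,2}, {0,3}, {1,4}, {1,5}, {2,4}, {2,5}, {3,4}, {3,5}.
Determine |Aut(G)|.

72

G is 3-regular and bipartite with parts {1, 2, 3} and {0, 4, 5} (each part is independent and every cross-pair is an edge), so G = K_{3,3}. Each part can be permuted independently (S_3 × S_3) and the two equal-size parts can also be swapped, giving (S_3 × S_3) ⋊ Z_2 of order 2·(3!)² = 72.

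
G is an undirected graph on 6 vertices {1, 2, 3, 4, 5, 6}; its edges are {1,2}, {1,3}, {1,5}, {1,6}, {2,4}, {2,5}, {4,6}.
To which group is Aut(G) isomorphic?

Degrees alone do not determine every vertex (e.g. 4 and 5 both have degree 2), but their neighbour-degree multisets differ: N(4) has degrees [2, 3] while N(5) has degrees [3, 4]. Repeating this refinement separates all vertices, so the only automorphism is the identity.

1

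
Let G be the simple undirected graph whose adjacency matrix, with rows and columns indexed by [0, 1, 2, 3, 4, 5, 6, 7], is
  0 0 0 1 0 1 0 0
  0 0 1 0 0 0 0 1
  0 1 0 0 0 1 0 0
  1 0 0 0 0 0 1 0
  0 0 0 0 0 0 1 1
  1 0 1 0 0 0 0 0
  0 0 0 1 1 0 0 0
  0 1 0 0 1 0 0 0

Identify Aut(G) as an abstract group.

Every vertex has degree 2 and the graph is connected, so G is the 8-cycle C_8. C_8 has 8 rotations and 8 reflections, so Aut(C_8) ≅ D_8 of order 16.

D_8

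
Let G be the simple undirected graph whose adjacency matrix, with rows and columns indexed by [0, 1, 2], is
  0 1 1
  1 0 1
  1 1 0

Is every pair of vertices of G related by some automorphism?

Yes

Every vertex has degree 2, so G is the complete graph K_3. Every bijection on the vertex set is an automorphism of K_3; hence Aut(K_3) ≅ S_3, order 6. Under this action every vertex can be carried to every other, so G is vertex-transitive.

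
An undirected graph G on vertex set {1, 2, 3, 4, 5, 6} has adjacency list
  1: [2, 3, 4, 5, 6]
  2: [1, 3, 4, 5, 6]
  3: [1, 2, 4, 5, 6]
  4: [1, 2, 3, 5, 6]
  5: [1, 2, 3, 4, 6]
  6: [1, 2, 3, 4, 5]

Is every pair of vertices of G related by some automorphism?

All 6 vertices are pairwise adjacent: G = K_6. Any permutation of the 6 vertices preserves K_6, so Aut(K_6) = S_6 of order 6! = 720. This group acts transitively on the 6 vertices.

Yes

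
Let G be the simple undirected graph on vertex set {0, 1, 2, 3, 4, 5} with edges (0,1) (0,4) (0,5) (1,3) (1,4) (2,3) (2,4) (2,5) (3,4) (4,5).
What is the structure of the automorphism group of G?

the dihedral group of order 10

Vertex 4 is the unique vertex of degree 5; the remaining 5 vertices each have degree 3 and induce a cycle, so G is the wheel on 6 vertices with hub 4. Every automorphism fixes the hub and acts on the rim 5-cycle, so Aut(G) ≅ Aut(C_5) = D_5 of order 10.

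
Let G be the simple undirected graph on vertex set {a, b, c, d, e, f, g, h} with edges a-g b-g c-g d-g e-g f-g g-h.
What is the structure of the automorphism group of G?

the symmetric group on 7 letters

Vertex g has degree 7 and every other vertex has degree 1, so G is the star K_{1,7} with centre g. Any automorphism fixes the centre and permutes the 7 leaves freely, so Aut(G) ≅ S_7 of order 7! = 5040.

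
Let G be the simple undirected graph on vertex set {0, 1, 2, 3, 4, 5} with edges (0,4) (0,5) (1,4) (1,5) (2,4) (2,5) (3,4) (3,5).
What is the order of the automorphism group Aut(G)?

The vertices split by degree into {4, 5} (degree 4) and {0, 1, 2, 3} (degree 2); every edge runs between the two parts, so G is the complete bipartite graph K_{2,4}. The parts have unequal sizes, so no automorphism swaps them; each part is permuted independently, giving S_4 × S_2 of order 4!·2! = 48.

48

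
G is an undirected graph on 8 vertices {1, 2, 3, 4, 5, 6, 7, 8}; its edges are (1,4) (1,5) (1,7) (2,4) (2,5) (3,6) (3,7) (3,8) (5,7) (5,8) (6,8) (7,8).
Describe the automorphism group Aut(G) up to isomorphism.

The degree sequence is [3, 2, 3, 2, 4, 2, 4, 4]. Checking the degree-preserving permutations of the vertex set shows that none except the identity preserves every edge, so Aut(G) is trivial.

the trivial group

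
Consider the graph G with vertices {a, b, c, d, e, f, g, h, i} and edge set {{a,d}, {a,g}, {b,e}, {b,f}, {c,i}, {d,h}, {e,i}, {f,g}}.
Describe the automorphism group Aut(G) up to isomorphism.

The degree sequence is [2, 2, 1, 2, 2, 2, 2, 1, 2]; the two degree-1 vertices c and h are the ends of a path, so G = P_9. A path has exactly one nontrivial symmetry — reversal — giving Aut(G) of order 2.

C_2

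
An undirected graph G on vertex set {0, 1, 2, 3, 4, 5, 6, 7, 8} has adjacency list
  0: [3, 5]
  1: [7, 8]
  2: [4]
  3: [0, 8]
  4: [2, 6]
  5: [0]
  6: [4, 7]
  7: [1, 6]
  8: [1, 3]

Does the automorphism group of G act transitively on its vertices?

Automorphisms preserve degree, but G has vertices of degree 1 and vertices of degree 2; no automorphism maps one to the other, so G is not vertex-transitive.

No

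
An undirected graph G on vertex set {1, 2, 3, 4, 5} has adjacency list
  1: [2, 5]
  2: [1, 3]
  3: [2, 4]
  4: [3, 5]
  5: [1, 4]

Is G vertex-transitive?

Yes

G is 2-regular and connected on 5 vertices, i.e. the cycle C_5. The automorphisms of the 5-cycle are exactly the symmetries of a regular 5-gon: the dihedral group D_5, |D_5| = 10. This group acts transitively on the 5 vertices.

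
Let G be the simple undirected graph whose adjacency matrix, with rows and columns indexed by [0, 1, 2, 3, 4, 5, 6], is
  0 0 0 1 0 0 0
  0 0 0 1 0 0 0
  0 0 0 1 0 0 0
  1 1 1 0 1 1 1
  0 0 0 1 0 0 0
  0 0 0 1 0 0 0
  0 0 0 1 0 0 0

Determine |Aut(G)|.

720

Vertex 3 has degree 6 and every other vertex has degree 1, so G is the star K_{1,6} with centre 3. Any automorphism fixes the centre and permutes the 6 leaves freely, so Aut(G) ≅ S_6 of order 6! = 720.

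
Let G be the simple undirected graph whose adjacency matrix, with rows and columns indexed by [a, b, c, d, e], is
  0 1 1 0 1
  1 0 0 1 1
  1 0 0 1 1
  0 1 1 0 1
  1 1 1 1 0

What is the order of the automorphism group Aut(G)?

8

Vertex e is the unique vertex of degree 4; the remaining 4 vertices each have degree 3 and induce a cycle, so G is the wheel on 5 vertices with hub e. Every automorphism fixes the hub and acts on the rim 4-cycle, so Aut(G) ≅ Aut(C_4) = D_4 of order 8.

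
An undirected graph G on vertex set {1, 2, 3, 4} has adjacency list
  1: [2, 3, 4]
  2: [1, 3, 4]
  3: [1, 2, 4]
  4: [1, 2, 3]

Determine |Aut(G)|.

24

All 4 vertices are pairwise adjacent: G = K_4. Every bijection on the vertex set is an automorphism of K_4; hence Aut(K_4) ≅ S_4, order 24.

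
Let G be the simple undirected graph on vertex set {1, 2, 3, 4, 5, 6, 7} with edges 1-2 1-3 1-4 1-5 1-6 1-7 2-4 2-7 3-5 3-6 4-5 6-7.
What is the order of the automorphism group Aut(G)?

Vertex 1 is the unique vertex of degree 6; the remaining 6 vertices each have degree 3 and induce a cycle, so G is the wheel on 7 vertices with hub 1. Every automorphism fixes the hub and acts on the rim 6-cycle, so Aut(G) ≅ Aut(C_6) = D_6 of order 12.

12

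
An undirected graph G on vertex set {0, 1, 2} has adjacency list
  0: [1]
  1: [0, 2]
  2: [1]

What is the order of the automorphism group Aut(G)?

The degree sequence is [1, 2, 1]; the two degree-1 vertices 0 and 2 are the ends of a path, so G = P_3. A path has exactly one nontrivial symmetry — reversal — giving Aut(G) of order 2.

2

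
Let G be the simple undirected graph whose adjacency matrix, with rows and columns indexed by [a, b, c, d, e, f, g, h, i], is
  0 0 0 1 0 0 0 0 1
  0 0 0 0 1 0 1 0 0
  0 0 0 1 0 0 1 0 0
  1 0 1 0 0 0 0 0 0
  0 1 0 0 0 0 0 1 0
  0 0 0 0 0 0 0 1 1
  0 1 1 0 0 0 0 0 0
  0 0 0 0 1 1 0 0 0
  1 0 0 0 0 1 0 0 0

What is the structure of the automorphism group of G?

the dihedral group of order 18

Every vertex has degree 2 and the graph is connected, so G is the 9-cycle C_9. The automorphisms of the 9-cycle are exactly the symmetries of a regular 9-gon: the dihedral group D_9, |D_9| = 18.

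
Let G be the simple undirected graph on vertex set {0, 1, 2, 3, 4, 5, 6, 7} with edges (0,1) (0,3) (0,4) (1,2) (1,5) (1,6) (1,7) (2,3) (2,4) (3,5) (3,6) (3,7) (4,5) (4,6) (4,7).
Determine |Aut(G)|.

The vertices split by degree into {1, 3, 4} (degree 5) and {0, 2, 5, 6, 7} (degree 3); every edge runs between the two parts, so G is the complete bipartite graph K_{3,5}. Automorphisms preserve the bipartition setwise (since the parts differ in size) and act as S_5 × S_3 within it; |Aut| = 720.

720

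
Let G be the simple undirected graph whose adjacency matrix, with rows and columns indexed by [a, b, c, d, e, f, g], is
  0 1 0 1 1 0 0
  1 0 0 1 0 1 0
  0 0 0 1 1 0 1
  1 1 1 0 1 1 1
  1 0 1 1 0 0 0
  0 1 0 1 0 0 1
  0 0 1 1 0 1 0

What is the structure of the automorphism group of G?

Vertex d is the unique vertex of degree 6; the remaining 6 vertices each have degree 3 and induce a cycle, so G is the wheel on 7 vertices with hub d. With the hub fixed, the remaining symmetry is that of the rim cycle C_6, giving the dihedral group D_6.

D_6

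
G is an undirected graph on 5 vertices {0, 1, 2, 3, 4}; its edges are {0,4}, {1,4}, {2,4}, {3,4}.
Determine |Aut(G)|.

24

Vertex 4 has degree 4 and every other vertex has degree 1, so G is the star K_{1,4} with centre 4. The 4 leaves are pairwise interchangeable while the centre is fixed, giving Aut(G) = S_4.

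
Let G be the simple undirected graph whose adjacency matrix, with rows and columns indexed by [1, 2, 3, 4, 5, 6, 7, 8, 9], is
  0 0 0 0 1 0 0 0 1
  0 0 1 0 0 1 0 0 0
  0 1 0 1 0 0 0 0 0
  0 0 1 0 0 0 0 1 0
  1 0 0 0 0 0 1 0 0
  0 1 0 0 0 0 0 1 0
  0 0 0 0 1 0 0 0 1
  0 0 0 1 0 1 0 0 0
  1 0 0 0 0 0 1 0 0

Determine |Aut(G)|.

80

G has two connected components, {2, 3, 4, 6, 8} and {1, 5, 7, 9}; each is 2-regular, so G = C_5 ⊔ C_4. The components are non-isomorphic (different sizes), so Aut(G) = Aut(C_5) × Aut(C_4) = D_5 × D_4 of order 10·8 = 80.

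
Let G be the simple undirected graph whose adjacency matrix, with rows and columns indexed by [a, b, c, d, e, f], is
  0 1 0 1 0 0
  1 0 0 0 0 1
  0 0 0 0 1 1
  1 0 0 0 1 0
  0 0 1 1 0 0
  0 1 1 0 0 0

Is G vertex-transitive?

G is 2-regular and connected on 6 vertices, i.e. the cycle C_6. The automorphisms of the 6-cycle are exactly the symmetries of a regular 6-gon: the dihedral group D_6, |D_6| = 12. This group acts transitively on the 6 vertices.

Yes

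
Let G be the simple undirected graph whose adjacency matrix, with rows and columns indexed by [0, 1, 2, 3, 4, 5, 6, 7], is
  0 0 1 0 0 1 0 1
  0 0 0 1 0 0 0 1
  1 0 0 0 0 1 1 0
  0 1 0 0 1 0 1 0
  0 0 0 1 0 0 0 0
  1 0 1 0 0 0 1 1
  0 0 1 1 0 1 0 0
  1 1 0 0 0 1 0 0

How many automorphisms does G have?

1

The degree sequence is [3, 2, 3, 3, 1, 4, 3, 3]. Checking the degree-preserving permutations of the vertex set shows that none except the identity preserves every edge, so Aut(G) is trivial.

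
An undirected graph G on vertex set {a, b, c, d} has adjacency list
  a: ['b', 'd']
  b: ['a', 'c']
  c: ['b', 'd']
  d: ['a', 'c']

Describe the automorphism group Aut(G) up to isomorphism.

the dihedral group of order 8

G is 2-regular and connected on 4 vertices, i.e. the cycle C_4. C_4 has 4 rotations and 4 reflections, so Aut(C_4) ≅ D_4 of order 8.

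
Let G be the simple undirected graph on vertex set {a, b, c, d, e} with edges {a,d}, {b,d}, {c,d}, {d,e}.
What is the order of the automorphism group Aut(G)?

Vertex d has degree 4 and every other vertex has degree 1, so G is the star K_{1,4} with centre d. Any automorphism fixes the centre and permutes the 4 leaves freely, so Aut(G) ≅ S_4 of order 4! = 24.

24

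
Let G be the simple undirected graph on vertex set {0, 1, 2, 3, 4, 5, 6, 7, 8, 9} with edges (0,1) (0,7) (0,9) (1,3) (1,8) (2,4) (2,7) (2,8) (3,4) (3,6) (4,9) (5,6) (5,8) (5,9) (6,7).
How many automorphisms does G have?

120

G is 3-regular on 10 vertices with no triangles and no 4-cycles (girth 5): this is the Petersen graph. Viewing the Petersen graph as the Kneser graph K(5,2) — vertices are 2-subsets of {1,…,5}, edges join disjoint pairs — its automorphisms are exactly the permutations of the 5-element set, so Aut ≅ S_5 of order 120.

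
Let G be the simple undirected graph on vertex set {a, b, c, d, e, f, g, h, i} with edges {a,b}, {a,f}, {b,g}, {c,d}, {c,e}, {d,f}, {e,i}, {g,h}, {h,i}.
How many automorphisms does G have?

G is 2-regular and connected on 9 vertices, i.e. the cycle C_9. The automorphisms of the 9-cycle are exactly the symmetries of a regular 9-gon: the dihedral group D_9, |D_9| = 18.

18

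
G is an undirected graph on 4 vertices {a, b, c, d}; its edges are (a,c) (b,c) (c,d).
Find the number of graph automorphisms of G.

6

Vertex c has degree 3 and every other vertex has degree 1, so G is the star K_{1,3} with centre c. Any automorphism fixes the centre and permutes the 3 leaves freely, so Aut(G) ≅ S_3 of order 3! = 6.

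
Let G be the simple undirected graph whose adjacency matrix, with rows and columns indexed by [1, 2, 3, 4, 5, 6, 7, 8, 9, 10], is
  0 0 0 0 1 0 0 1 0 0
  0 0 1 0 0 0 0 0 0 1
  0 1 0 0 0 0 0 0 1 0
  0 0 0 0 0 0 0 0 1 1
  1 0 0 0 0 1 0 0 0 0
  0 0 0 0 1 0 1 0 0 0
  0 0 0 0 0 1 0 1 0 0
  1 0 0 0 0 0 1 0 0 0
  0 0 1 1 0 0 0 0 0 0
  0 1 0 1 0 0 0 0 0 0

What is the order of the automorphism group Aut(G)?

G has two connected components, {1, 5, 6, 7, 8} and {2, 3, 4, 9, 10}; each is 2-regular, so G = C_5 ⊔ C_5. Aut of a disjoint union of two copies of C_5 is the wreath product D_5 ≀ Z_2, of order 2·10² = 200.

200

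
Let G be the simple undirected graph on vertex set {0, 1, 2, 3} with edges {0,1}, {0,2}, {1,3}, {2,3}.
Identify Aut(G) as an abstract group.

(S_2 × S_2) ⋊ Z_2

G is 2-regular and bipartite with parts {1, 2} and {0, 3} (each part is independent and every cross-pair is an edge), so G = K_{2,2}. Aut(K_{2,2}) is the wreath product S_2 ≀ Z_2: permute within each part, then optionally swap the parts; |Aut| = 2·(2!)² = 8.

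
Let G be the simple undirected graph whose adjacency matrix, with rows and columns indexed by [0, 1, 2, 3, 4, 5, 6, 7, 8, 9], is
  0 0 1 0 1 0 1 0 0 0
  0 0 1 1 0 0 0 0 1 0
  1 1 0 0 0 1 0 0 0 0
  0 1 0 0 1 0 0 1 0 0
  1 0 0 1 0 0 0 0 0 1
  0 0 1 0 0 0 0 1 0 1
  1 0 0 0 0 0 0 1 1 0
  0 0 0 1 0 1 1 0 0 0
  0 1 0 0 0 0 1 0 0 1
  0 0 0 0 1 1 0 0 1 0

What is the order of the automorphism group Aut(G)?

G is 3-regular on 10 vertices with no triangles and no 4-cycles (girth 5): this is the Petersen graph. It is a classical fact that the Petersen graph has automorphism group S_5 (order 120), arising from its description as the Kneser graph K(5,2).

120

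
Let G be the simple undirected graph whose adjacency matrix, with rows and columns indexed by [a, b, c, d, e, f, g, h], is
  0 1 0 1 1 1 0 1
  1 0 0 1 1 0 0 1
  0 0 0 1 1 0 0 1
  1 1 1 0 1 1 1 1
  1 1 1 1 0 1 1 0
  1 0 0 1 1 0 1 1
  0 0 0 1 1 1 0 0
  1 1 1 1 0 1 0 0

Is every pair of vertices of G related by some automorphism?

No

Vertex b is the only vertex of degree 4, so every automorphism fixes it; G is not vertex-transitive.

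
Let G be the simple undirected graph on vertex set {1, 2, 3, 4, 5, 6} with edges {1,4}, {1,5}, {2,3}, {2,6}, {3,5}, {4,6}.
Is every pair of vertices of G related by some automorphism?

Yes

G is 2-regular and connected on 6 vertices, i.e. the cycle C_6. The automorphisms of the 6-cycle are exactly the symmetries of a regular 6-gon: the dihedral group D_6, |D_6| = 12. Under this action every vertex can be carried to every other, so G is vertex-transitive.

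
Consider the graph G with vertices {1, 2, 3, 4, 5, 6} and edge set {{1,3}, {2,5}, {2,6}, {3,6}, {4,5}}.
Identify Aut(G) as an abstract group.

The degree sequence is [1, 2, 2, 1, 2, 2]; the two degree-1 vertices 1 and 4 are the ends of a path, so G = P_6. The only nontrivial automorphism of a path is the end-to-end reflection, so Aut(G) ≅ Z_2.

Z_2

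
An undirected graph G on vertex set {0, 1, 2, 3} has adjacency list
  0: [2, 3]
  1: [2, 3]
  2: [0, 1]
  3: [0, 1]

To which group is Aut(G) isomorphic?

G is 2-regular and connected on 4 vertices, i.e. the cycle C_4. C_4 has 4 rotations and 4 reflections, so Aut(C_4) ≅ D_4 of order 8.

the dihedral group of order 8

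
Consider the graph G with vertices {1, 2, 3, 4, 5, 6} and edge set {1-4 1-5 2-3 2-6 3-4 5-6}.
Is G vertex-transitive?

Every vertex has degree 2 and the graph is connected, so G is the 6-cycle C_6. The automorphisms of the 6-cycle are exactly the symmetries of a regular 6-gon: the dihedral group D_6, |D_6| = 12. Under this action every vertex can be carried to every other, so G is vertex-transitive.

Yes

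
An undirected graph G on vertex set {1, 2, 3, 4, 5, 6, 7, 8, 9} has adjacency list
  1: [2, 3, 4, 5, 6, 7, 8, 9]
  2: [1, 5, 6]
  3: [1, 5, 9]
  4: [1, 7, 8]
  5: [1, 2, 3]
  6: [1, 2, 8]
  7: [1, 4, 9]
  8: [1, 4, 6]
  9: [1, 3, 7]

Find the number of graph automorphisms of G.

Vertex 1 is the unique vertex of degree 8; the remaining 8 vertices each have degree 3 and induce a cycle, so G is the wheel on 9 vertices with hub 1. Every automorphism fixes the hub and acts on the rim 8-cycle, so Aut(G) ≅ Aut(C_8) = D_8 of order 16.

16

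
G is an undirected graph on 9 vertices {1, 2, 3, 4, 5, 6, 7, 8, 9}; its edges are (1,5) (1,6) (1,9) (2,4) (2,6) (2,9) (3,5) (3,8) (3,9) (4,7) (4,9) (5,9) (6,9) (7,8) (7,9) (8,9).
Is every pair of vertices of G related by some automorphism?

No

Vertex 9 is the only vertex of degree 8, so every automorphism fixes it; G is not vertex-transitive.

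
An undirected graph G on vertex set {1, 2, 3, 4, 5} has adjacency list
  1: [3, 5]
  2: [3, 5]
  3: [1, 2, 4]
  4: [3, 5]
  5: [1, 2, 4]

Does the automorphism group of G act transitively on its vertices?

No

Automorphisms preserve degree, but G has vertices of degree 2 and vertices of degree 3; no automorphism maps one to the other, so G is not vertex-transitive.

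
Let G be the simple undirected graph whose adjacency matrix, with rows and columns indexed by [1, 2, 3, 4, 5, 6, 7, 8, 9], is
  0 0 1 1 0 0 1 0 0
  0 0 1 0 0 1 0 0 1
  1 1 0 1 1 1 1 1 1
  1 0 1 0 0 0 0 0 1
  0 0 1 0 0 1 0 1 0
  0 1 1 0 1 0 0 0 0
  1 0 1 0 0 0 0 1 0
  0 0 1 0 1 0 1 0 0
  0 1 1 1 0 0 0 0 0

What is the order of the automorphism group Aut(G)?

Vertex 3 is the unique vertex of degree 8; the remaining 8 vertices each have degree 3 and induce a cycle, so G is the wheel on 9 vertices with hub 3. With the hub fixed, the remaining symmetry is that of the rim cycle C_8, giving the dihedral group D_8.

16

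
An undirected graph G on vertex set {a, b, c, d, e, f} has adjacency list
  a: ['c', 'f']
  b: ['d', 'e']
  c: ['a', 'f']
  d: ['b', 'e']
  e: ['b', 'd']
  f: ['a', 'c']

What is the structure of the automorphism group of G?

G has two connected components, {b, d, e} and {a, c, f}; each is 2-regular, so G = C_3 ⊔ C_3. With two isomorphic components, Aut(G) = Aut(C_3) ≀ S_2 = (D_3 × D_3) ⋊ Z_2: permute each cycle by D_3, then optionally swap the two cycles. Order 2·(2·3)² = 72.

D_3 ≀ Z_2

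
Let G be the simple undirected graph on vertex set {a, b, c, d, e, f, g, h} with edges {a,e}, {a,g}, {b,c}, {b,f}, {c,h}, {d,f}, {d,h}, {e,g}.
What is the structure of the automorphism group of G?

D_5 × D_3

G has two connected components, {b, c, d, f, h} and {a, e, g}; each is 2-regular, so G = C_5 ⊔ C_3. The components are non-isomorphic (different sizes), so Aut(G) = Aut(C_5) × Aut(C_3) = D_5 × D_3 of order 10·6 = 60.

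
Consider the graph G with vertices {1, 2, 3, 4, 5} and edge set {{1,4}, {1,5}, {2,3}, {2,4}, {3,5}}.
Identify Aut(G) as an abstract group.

the dihedral group of order 10

Every vertex has degree 2 and the graph is connected, so G is the 5-cycle C_5. C_5 has 5 rotations and 5 reflections, so Aut(C_5) ≅ D_5 of order 10.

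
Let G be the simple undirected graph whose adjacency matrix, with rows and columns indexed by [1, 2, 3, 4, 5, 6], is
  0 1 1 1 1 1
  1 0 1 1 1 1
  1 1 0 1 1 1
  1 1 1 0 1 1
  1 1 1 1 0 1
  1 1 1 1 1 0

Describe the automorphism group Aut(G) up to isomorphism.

Every vertex has degree 5, so G is the complete graph K_6. Any permutation of the 6 vertices preserves K_6, so Aut(K_6) = S_6 of order 6! = 720.

the symmetric group on 6 letters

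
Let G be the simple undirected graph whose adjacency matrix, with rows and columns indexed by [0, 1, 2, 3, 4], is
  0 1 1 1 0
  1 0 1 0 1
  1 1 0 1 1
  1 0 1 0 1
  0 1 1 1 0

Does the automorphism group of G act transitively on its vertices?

No

Vertex 2 is the only vertex of degree 4, so every automorphism fixes it; G is not vertex-transitive.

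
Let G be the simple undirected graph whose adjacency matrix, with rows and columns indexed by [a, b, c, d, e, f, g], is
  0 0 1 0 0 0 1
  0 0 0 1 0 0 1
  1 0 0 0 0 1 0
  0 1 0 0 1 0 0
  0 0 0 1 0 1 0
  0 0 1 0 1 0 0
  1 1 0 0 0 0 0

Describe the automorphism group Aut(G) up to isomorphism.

D_7

G is 2-regular and connected on 7 vertices, i.e. the cycle C_7. C_7 has 7 rotations and 7 reflections, so Aut(C_7) ≅ D_7 of order 14.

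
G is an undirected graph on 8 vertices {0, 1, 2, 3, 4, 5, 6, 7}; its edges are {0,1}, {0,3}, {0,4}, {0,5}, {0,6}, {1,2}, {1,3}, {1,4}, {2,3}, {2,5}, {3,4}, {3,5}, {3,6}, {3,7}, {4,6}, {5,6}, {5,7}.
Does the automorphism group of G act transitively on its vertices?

Vertex 2 is the only vertex of degree 3, so every automorphism fixes it; G is not vertex-transitive.

No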